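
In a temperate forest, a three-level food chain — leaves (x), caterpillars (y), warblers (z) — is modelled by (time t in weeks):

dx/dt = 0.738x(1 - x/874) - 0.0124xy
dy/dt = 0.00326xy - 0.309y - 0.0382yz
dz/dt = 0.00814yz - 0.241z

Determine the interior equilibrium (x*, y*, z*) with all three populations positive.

x* ≈ 439, y* ≈ 29.6, z* ≈ 29.4

From dz/dt = 0: 0.00814y* = 0.241, so y* = 29.6.
From dx/dt = 0: 0.738(1 - x*/874) = 0.0124·29.6, giving x* = 874·(1 - 0.497) = 439.
From dy/dt = 0: 0.00326·439 - 0.309 = 0.0382z*, so z* = 1.12/0.0382 = 29.4.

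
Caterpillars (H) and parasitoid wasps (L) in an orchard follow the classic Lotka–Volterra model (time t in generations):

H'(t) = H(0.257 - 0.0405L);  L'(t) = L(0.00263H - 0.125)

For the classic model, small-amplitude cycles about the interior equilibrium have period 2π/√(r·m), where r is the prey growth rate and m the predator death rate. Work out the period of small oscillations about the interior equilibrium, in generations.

T ≈ 35.1 generations

Here r = 0.257 and m = 0.125, so r·m = 0.0321.
ω = √0.0321 = 0.179 per generation, hence T = 2π/ω ≈ 35.1 generations.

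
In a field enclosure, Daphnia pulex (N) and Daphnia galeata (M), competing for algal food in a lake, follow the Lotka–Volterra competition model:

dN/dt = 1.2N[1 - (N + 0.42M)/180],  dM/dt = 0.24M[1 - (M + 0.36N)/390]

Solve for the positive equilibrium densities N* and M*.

Setting both brackets to zero gives the nullclines N + 0.42M = 180 and 0.36N + M = 390.
Substituting M = 390 - 0.36N into the first: N(1 - 0.42·0.36) = 180 - 0.42·390.
So N* = 16.2/0.849 = 19.1, and then M* = 390 - 0.36·19.1 = 383.

N* ≈ 19.1, M* ≈ 383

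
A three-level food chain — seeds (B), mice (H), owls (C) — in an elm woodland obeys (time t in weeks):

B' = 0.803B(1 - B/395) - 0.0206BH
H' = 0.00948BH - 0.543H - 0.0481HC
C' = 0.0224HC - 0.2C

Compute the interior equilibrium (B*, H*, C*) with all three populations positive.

B* ≈ 305, H* ≈ 8.93, C* ≈ 48.7

From dC/dt = 0: 0.0224H* = 0.2, so H* = 8.93.
From dB/dt = 0: 0.803(1 - B*/395) = 0.0206·8.93, giving B* = 395·(1 - 0.229) = 305.
From dH/dt = 0: 0.00948·305 - 0.543 = 0.0481C*, so C* = 2.34/0.0481 = 48.7.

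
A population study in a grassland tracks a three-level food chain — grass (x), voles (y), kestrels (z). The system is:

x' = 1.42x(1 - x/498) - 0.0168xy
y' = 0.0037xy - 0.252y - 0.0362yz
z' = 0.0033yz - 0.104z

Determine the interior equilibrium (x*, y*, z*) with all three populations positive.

From dz/dt = 0: 0.0033y* = 0.104, so y* = 31.5.
From dx/dt = 0: 1.42(1 - x*/498) = 0.0168·31.5, giving x* = 498·(1 - 0.373) = 312.
From dy/dt = 0: 0.0037·312 - 0.252 = 0.0362z*, so z* = 0.904/0.0362 = 25.

x* ≈ 312, y* ≈ 31.5, z* ≈ 25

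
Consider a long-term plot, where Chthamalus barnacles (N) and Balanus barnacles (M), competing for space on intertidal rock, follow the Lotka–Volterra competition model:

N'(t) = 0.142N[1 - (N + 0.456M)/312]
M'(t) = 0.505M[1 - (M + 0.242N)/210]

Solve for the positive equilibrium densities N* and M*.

N* ≈ 243, M* ≈ 151

Setting both brackets to zero gives the nullclines N + 0.456M = 312 and 0.242N + M = 210.
Substituting M = 210 - 0.242N into the first: N(1 - 0.456·0.242) = 312 - 0.456·210.
So N* = 216/0.89 = 243, and then M* = 210 - 0.242·243 = 151.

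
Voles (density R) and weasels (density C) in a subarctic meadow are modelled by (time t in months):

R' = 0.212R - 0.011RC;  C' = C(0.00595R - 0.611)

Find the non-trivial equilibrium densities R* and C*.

Set dC/dt = 0 with C > 0: 0.00595R - 0.611 = 0, so R* = 0.611/0.00595 = 103.
Set dR/dt = 0 with R > 0: 0.212 - 0.011C = 0, so C* = 0.212/0.011 = 19.3.

R* ≈ 103, C* ≈ 19.3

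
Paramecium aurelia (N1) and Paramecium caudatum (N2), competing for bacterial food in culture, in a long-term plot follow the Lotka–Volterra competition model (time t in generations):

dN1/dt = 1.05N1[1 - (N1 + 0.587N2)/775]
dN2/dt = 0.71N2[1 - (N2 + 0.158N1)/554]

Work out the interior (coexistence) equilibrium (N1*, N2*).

N1* ≈ 496, N2* ≈ 476

Setting both brackets to zero gives the nullclines N1 + 0.587N2 = 775 and 0.158N1 + N2 = 554.
Substituting N2 = 554 - 0.158N1 into the first: N1(1 - 0.587·0.158) = 775 - 0.587·554.
So N1* = 450/0.907 = 496, and then N2* = 554 - 0.158·496 = 476.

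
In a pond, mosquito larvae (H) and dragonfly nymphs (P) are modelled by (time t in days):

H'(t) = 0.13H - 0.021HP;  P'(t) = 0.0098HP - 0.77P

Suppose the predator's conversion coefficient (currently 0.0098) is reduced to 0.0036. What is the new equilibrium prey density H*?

H* ≈ 214

At the interior fixed point, setting dP/dt = 0 with P > 0 fixes H* = (predator death rate)/(HP coefficient) — independent of the other coefficients.
With the change, H* = 0.77/0.0036 = 214; it rises from 78.6.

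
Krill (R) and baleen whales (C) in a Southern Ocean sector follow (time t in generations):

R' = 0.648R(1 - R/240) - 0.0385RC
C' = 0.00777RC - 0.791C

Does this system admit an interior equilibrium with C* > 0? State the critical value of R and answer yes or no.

Threshold R = 102; K > 102, so yes, the predator persists.

The predator equation gives dC/dt > 0 only when R > 0.791/0.00777 = 102.
Without the predator, R → K = 240. Since 240 > 102, the predator can invade and persist.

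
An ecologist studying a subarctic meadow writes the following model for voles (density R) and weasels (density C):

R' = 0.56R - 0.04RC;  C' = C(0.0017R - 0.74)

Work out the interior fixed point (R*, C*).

Set dC/dt = 0 with C > 0: 0.0017R - 0.74 = 0, so R* = 0.74/0.0017 = 435.
Set dR/dt = 0 with R > 0: 0.56 - 0.04C = 0, so C* = 0.56/0.04 = 14.

R* ≈ 435, C* ≈ 14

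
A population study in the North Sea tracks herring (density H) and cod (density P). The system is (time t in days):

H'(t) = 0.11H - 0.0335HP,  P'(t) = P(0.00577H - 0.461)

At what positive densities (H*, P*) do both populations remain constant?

Set dP/dt = 0 with P > 0: 0.00577H - 0.461 = 0, so H* = 0.461/0.00577 = 79.9.
Set dH/dt = 0 with H > 0: 0.11 - 0.0335P = 0, so P* = 0.11/0.0335 = 3.28.

H* ≈ 79.9, P* ≈ 3.28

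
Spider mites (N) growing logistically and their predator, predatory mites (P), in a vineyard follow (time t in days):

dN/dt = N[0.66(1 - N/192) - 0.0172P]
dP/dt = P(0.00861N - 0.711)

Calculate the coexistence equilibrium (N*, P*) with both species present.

N* ≈ 82.6, P* ≈ 21.9

From dP/dt = 0 with P > 0: 0.00861N* = 0.711, so N* = 82.6.
Substitute into dN/dt = 0: 0.66(1 - 82.6/192) = 0.0172P*.
The bracket is 0.57, giving P* = 0.376/0.0172 = 21.9.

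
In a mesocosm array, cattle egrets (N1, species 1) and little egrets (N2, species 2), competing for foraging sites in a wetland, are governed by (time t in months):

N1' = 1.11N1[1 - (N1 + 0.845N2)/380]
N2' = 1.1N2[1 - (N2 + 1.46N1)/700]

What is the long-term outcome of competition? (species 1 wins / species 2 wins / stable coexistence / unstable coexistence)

species 2 excludes species 1

Compare the nullcline intercepts: K1/α12 = 380/0.845 = 450 < K2 = 700; K2/α21 = 700/1.46 = 479 > K1 = 380.
Since the inequalities point opposite ways, species 2 can invade but species 1 cannot.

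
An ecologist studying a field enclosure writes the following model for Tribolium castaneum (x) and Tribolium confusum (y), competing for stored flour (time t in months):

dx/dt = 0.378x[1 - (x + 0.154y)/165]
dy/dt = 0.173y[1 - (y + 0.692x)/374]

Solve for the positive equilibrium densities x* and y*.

x* ≈ 120, y* ≈ 291

Setting both brackets to zero gives the nullclines x + 0.154y = 165 and 0.692x + y = 374.
Substituting y = 374 - 0.692x into the first: x(1 - 0.154·0.692) = 165 - 0.154·374.
So x* = 107/0.893 = 120, and then y* = 374 - 0.692·120 = 291.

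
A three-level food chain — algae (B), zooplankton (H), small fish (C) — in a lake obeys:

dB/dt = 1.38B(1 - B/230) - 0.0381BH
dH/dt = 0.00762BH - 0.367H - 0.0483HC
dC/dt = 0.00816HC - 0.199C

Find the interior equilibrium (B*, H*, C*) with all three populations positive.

B* ≈ 75.1, H* ≈ 24.4, C* ≈ 4.26

From dC/dt = 0: 0.00816H* = 0.199, so H* = 24.4.
From dB/dt = 0: 1.38(1 - B*/230) = 0.0381·24.4, giving B* = 230·(1 - 0.673) = 75.1.
From dH/dt = 0: 0.00762·75.1 - 0.367 = 0.0483C*, so C* = 0.206/0.0483 = 4.26.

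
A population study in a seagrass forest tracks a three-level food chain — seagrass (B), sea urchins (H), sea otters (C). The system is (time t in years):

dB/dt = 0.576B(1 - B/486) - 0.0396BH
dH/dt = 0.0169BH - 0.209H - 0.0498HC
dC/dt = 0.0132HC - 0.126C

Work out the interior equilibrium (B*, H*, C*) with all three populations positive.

From dC/dt = 0: 0.0132H* = 0.126, so H* = 9.55.
From dB/dt = 0: 0.576(1 - B*/486) = 0.0396·9.55, giving B* = 486·(1 - 0.656) = 167.
From dH/dt = 0: 0.0169·167 - 0.209 = 0.0498C*, so C* = 2.61/0.0498 = 52.5.

B* ≈ 167, H* ≈ 9.55, C* ≈ 52.5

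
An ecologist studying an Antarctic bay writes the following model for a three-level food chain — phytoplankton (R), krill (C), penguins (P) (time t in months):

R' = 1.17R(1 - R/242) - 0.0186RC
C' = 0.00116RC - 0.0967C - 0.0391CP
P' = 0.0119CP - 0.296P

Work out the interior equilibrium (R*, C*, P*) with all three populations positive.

From dP/dt = 0: 0.0119C* = 0.296, so C* = 24.9.
From dR/dt = 0: 1.17(1 - R*/242) = 0.0186·24.9, giving R* = 242·(1 - 0.395) = 146.
From dC/dt = 0: 0.00116·146 - 0.0967 = 0.0391P*, so P* = 0.073/0.0391 = 1.87.

R* ≈ 146, C* ≈ 24.9, P* ≈ 1.87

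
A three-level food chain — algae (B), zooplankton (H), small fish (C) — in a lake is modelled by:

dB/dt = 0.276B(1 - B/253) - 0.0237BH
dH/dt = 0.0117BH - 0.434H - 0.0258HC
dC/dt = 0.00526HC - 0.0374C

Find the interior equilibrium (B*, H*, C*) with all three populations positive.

B* ≈ 98.5, H* ≈ 7.11, C* ≈ 27.9

From dC/dt = 0: 0.00526H* = 0.0374, so H* = 7.11.
From dB/dt = 0: 0.276(1 - B*/253) = 0.0237·7.11, giving B* = 253·(1 - 0.611) = 98.5.
From dH/dt = 0: 0.0117·98.5 - 0.434 = 0.0258C*, so C* = 0.719/0.0258 = 27.9.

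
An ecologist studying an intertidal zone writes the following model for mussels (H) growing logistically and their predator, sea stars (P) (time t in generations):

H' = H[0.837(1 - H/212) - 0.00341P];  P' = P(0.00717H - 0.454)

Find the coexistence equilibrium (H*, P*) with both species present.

H* ≈ 63.3, P* ≈ 172

From dP/dt = 0 with P > 0: 0.00717H* = 0.454, so H* = 63.3.
Substitute into dH/dt = 0: 0.837(1 - 63.3/212) = 0.00341P*.
The bracket is 0.701, giving P* = 0.587/0.00341 = 172.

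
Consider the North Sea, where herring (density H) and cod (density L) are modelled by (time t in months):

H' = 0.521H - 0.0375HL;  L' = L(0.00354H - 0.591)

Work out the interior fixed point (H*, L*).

H* ≈ 167, L* ≈ 13.9

Set dL/dt = 0 with L > 0: 0.00354H - 0.591 = 0, so H* = 0.591/0.00354 = 167.
Set dH/dt = 0 with H > 0: 0.521 - 0.0375L = 0, so L* = 0.521/0.0375 = 13.9.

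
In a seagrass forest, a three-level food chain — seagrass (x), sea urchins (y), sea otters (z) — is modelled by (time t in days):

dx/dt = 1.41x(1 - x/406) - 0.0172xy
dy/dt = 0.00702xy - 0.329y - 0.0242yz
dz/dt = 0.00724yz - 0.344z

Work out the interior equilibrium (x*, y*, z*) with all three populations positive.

x* ≈ 171, y* ≈ 47.5, z* ≈ 35.9

From dz/dt = 0: 0.00724y* = 0.344, so y* = 47.5.
From dx/dt = 0: 1.41(1 - x*/406) = 0.0172·47.5, giving x* = 406·(1 - 0.58) = 171.
From dy/dt = 0: 0.00702·171 - 0.329 = 0.0242z*, so z* = 0.869/0.0242 = 35.9.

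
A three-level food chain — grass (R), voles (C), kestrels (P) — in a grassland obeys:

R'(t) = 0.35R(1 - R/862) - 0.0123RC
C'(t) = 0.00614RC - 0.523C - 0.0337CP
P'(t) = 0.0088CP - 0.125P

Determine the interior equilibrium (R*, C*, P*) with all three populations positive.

R* ≈ 432, C* ≈ 14.2, P* ≈ 63.1

From dP/dt = 0: 0.0088C* = 0.125, so C* = 14.2.
From dR/dt = 0: 0.35(1 - R*/862) = 0.0123·14.2, giving R* = 862·(1 - 0.499) = 432.
From dC/dt = 0: 0.00614·432 - 0.523 = 0.0337P*, so P* = 2.13/0.0337 = 63.1.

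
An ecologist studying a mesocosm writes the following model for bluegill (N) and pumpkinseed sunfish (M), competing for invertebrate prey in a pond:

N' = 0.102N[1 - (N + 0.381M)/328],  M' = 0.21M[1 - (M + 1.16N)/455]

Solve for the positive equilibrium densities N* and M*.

Setting both brackets to zero gives the nullclines N + 0.381M = 328 and 1.16N + M = 455.
Substituting M = 455 - 1.16N into the first: N(1 - 0.381·1.16) = 328 - 0.381·455.
So N* = 155/0.558 = 277, and then M* = 455 - 1.16·277 = 134.

N* ≈ 277, M* ≈ 134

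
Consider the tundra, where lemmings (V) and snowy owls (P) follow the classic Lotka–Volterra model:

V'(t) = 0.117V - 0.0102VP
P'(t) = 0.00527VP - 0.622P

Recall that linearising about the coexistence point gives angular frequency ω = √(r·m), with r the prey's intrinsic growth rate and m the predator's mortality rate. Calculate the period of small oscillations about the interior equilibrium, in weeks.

T ≈ 23.3 weeks

Here r = 0.117 and m = 0.622, so r·m = 0.0728.
ω = √0.0728 = 0.27 per week, hence T = 2π/ω ≈ 23.3 weeks.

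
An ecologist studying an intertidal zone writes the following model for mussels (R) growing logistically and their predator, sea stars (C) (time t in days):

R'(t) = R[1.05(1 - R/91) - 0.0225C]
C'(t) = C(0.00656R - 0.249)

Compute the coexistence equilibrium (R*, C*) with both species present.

R* ≈ 38, C* ≈ 27.2

From dC/dt = 0 with C > 0: 0.00656R* = 0.249, so R* = 38.
Substitute into dR/dt = 0: 1.05(1 - 38/91) = 0.0225C*.
The bracket is 0.583, giving C* = 0.612/0.0225 = 27.2.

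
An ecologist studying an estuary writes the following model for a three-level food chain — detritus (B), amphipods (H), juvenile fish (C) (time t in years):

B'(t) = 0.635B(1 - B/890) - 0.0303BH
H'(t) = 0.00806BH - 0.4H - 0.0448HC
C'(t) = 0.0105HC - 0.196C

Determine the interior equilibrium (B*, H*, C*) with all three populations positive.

From dC/dt = 0: 0.0105H* = 0.196, so H* = 18.7.
From dB/dt = 0: 0.635(1 - B*/890) = 0.0303·18.7, giving B* = 890·(1 - 0.891) = 97.3.
From dH/dt = 0: 0.00806·97.3 - 0.4 = 0.0448C*, so C* = 0.384/0.0448 = 8.57.

B* ≈ 97.3, H* ≈ 18.7, C* ≈ 8.57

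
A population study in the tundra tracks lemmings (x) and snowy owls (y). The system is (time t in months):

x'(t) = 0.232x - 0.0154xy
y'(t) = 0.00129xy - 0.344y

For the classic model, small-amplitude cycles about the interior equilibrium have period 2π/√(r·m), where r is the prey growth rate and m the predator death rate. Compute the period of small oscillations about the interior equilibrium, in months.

Here r = 0.232 and m = 0.344, so r·m = 0.0798.
ω = √0.0798 = 0.283 per month, hence T = 2π/ω ≈ 22.2 months.

T ≈ 22.2 months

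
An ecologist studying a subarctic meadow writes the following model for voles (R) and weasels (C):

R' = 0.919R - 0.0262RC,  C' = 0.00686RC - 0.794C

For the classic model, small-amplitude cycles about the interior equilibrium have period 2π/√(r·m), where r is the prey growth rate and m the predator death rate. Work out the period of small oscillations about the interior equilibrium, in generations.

Here r = 0.919 and m = 0.794, so r·m = 0.73.
ω = √0.73 = 0.854 per generation, hence T = 2π/ω ≈ 7.36 generations.

T ≈ 7.36 generations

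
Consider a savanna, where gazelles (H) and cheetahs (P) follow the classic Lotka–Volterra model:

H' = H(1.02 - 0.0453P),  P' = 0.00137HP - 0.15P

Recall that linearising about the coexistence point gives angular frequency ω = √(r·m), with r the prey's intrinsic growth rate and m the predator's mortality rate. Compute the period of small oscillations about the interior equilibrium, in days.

Here r = 1.02 and m = 0.15, so r·m = 0.153.
ω = √0.153 = 0.391 per day, hence T = 2π/ω ≈ 16.1 days.

T ≈ 16.1 days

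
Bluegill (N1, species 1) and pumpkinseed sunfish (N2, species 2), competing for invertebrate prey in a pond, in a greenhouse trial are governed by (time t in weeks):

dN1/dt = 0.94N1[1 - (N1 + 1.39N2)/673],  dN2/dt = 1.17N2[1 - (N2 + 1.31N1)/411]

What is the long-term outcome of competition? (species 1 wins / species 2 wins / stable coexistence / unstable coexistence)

Compare the nullcline intercepts: K1/α12 = 673/1.39 = 484 > K2 = 411; K2/α21 = 411/1.31 = 314 < K1 = 673.
Since the inequalities point opposite ways, species 1 can invade but species 2 cannot.

species 1 excludes species 2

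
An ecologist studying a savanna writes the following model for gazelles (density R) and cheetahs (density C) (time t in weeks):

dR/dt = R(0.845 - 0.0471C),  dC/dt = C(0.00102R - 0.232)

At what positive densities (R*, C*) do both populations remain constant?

R* ≈ 227, C* ≈ 17.9

Set dC/dt = 0 with C > 0: 0.00102R - 0.232 = 0, so R* = 0.232/0.00102 = 227.
Set dR/dt = 0 with R > 0: 0.845 - 0.0471C = 0, so C* = 0.845/0.0471 = 17.9.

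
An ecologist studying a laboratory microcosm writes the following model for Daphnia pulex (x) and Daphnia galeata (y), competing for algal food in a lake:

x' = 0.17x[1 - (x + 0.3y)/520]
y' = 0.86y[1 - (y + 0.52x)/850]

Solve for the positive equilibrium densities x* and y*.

x* ≈ 314, y* ≈ 687

Setting both brackets to zero gives the nullclines x + 0.3y = 520 and 0.52x + y = 850.
Substituting y = 850 - 0.52x into the first: x(1 - 0.3·0.52) = 520 - 0.3·850.
So x* = 265/0.844 = 314, and then y* = 850 - 0.52·314 = 687.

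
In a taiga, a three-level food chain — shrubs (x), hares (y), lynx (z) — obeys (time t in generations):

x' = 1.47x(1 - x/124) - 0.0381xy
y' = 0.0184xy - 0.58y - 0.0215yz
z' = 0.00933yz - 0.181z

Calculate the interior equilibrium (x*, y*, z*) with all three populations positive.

From dz/dt = 0: 0.00933y* = 0.181, so y* = 19.4.
From dx/dt = 0: 1.47(1 - x*/124) = 0.0381·19.4, giving x* = 124·(1 - 0.503) = 61.7.
From dy/dt = 0: 0.0184·61.7 - 0.58 = 0.0215z*, so z* = 0.554/0.0215 = 25.8.

x* ≈ 61.7, y* ≈ 19.4, z* ≈ 25.8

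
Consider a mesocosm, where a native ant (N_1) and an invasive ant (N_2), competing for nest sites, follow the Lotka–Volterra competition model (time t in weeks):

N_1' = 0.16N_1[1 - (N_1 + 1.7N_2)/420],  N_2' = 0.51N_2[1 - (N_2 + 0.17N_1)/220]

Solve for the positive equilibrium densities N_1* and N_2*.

N_1* ≈ 64.7, N_2* ≈ 209

Setting both brackets to zero gives the nullclines N_1 + 1.7N_2 = 420 and 0.17N_1 + N_2 = 220.
Substituting N_2 = 220 - 0.17N_1 into the first: N_1(1 - 1.7·0.17) = 420 - 1.7·220.
So N_1* = 46/0.711 = 64.7, and then N_2* = 220 - 0.17·64.7 = 209.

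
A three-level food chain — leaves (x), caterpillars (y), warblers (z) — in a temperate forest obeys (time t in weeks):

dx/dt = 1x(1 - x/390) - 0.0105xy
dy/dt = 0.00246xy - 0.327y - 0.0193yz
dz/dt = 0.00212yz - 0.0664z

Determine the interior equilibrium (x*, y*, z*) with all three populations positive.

From dz/dt = 0: 0.00212y* = 0.0664, so y* = 31.3.
From dx/dt = 0: 1(1 - x*/390) = 0.0105·31.3, giving x* = 390·(1 - 0.329) = 262.
From dy/dt = 0: 0.00246·262 - 0.327 = 0.0193z*, so z* = 0.317/0.0193 = 16.4.

x* ≈ 262, y* ≈ 31.3, z* ≈ 16.4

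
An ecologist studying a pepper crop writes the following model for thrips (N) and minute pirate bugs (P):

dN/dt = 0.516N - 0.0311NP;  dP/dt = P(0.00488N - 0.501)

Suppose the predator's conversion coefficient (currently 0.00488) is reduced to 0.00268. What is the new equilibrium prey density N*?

At the interior fixed point, setting dP/dt = 0 with P > 0 fixes N* = (predator death rate)/(NP coefficient) — independent of the other coefficients.
With the change, N* = 0.501/0.00268 = 187; it rises from 103.

N* ≈ 187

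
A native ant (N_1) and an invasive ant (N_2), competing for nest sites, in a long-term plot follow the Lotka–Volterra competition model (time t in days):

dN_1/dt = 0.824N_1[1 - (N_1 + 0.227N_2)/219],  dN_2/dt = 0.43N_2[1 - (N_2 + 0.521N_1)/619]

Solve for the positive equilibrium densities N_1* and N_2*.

Setting both brackets to zero gives the nullclines N_1 + 0.227N_2 = 219 and 0.521N_1 + N_2 = 619.
Substituting N_2 = 619 - 0.521N_1 into the first: N_1(1 - 0.227·0.521) = 219 - 0.227·619.
So N_1* = 78.5/0.882 = 89, and then N_2* = 619 - 0.521·89 = 573.

N_1* ≈ 89, N_2* ≈ 573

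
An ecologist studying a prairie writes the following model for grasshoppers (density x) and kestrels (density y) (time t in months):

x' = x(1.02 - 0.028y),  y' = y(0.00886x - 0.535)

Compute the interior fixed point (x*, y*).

x* ≈ 60.4, y* ≈ 36.4

Set dy/dt = 0 with y > 0: 0.00886x - 0.535 = 0, so x* = 0.535/0.00886 = 60.4.
Set dx/dt = 0 with x > 0: 1.02 - 0.028y = 0, so y* = 1.02/0.028 = 36.4.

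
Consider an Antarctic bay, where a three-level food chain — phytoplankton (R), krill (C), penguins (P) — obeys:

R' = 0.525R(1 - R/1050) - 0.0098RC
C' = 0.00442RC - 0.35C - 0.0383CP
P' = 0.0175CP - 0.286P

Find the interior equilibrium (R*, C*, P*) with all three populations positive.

R* ≈ 730, C* ≈ 16.3, P* ≈ 75.1

From dP/dt = 0: 0.0175C* = 0.286, so C* = 16.3.
From dR/dt = 0: 0.525(1 - R*/1050) = 0.0098·16.3, giving R* = 1050·(1 - 0.305) = 730.
From dC/dt = 0: 0.00442·730 - 0.35 = 0.0383P*, so P* = 2.88/0.0383 = 75.1.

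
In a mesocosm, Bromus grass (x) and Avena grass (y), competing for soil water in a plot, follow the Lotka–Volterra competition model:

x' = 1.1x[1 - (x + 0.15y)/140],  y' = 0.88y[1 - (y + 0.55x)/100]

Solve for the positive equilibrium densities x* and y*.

Setting both brackets to zero gives the nullclines x + 0.15y = 140 and 0.55x + y = 100.
Substituting y = 100 - 0.55x into the first: x(1 - 0.15·0.55) = 140 - 0.15·100.
So x* = 125/0.917 = 136, and then y* = 100 - 0.55·136 = 25.1.

x* ≈ 136, y* ≈ 25.1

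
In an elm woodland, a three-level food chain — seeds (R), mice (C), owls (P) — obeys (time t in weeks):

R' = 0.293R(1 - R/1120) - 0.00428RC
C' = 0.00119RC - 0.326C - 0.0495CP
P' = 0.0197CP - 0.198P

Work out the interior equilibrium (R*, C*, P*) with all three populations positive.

From dP/dt = 0: 0.0197C* = 0.198, so C* = 10.1.
From dR/dt = 0: 0.293(1 - R*/1120) = 0.00428·10.1, giving R* = 1120·(1 - 0.147) = 956.
From dC/dt = 0: 0.00119·956 - 0.326 = 0.0495P*, so P* = 0.811/0.0495 = 16.4.

R* ≈ 956, C* ≈ 10.1, P* ≈ 16.4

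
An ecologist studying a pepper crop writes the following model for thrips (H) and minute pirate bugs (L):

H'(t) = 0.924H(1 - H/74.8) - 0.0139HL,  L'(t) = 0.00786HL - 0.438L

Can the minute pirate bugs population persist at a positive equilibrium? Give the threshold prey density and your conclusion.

The predator equation gives dL/dt > 0 only when H > 0.438/0.00786 = 55.7.
Without the predator, H → K = 74.8. Since 74.8 > 55.7, the predator can invade and persist.

Threshold H = 55.7; K > 55.7, so yes, the predator persists.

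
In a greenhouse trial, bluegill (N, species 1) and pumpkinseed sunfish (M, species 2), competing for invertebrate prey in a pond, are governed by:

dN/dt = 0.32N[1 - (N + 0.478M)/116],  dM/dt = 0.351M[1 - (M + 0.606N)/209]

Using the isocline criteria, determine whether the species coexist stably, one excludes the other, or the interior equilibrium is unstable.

Compare the nullcline intercepts: K1/α12 = 116/0.478 = 243 > K2 = 209; K2/α21 = 209/0.606 = 345 > K1 = 116.
Since both inequalities hold, each species can invade when rare, so the interior equilibrium is stable.

stable coexistence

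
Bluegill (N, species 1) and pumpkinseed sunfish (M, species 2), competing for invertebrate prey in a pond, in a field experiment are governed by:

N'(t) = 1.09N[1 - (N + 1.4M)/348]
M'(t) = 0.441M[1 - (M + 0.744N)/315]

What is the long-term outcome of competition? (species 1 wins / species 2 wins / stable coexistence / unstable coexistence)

species 2 excludes species 1

Compare the nullcline intercepts: K1/α12 = 348/1.4 = 249 < K2 = 315; K2/α21 = 315/0.744 = 423 > K1 = 348.
Since the inequalities point opposite ways, species 2 can invade but species 1 cannot.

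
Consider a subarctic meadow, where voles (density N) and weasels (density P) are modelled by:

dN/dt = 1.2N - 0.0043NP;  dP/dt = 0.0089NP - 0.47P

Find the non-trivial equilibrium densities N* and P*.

N* ≈ 52.8, P* ≈ 279

Set dP/dt = 0 with P > 0: 0.0089N - 0.47 = 0, so N* = 0.47/0.0089 = 52.8.
Set dN/dt = 0 with N > 0: 1.2 - 0.0043P = 0, so P* = 1.2/0.0043 = 279.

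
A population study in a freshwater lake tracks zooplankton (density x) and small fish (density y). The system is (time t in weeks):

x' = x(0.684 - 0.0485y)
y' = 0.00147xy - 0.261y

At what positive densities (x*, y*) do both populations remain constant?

Set dy/dt = 0 with y > 0: 0.00147x - 0.261 = 0, so x* = 0.261/0.00147 = 178.
Set dx/dt = 0 with x > 0: 0.684 - 0.0485y = 0, so y* = 0.684/0.0485 = 14.1.

x* ≈ 178, y* ≈ 14.1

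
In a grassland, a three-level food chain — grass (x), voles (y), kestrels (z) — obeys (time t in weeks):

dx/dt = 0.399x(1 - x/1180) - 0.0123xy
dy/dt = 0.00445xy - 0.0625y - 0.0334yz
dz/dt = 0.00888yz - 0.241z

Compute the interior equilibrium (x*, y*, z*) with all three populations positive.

From dz/dt = 0: 0.00888y* = 0.241, so y* = 27.1.
From dx/dt = 0: 0.399(1 - x*/1180) = 0.0123·27.1, giving x* = 1180·(1 - 0.837) = 193.
From dy/dt = 0: 0.00445·193 - 0.0625 = 0.0334z*, so z* = 0.795/0.0334 = 23.8.

x* ≈ 193, y* ≈ 27.1, z* ≈ 23.8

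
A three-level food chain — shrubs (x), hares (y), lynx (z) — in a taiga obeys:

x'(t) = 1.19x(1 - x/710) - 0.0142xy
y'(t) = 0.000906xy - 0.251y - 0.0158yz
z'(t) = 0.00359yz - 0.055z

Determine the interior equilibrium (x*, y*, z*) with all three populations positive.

x* ≈ 580, y* ≈ 15.3, z* ≈ 17.4

From dz/dt = 0: 0.00359y* = 0.055, so y* = 15.3.
From dx/dt = 0: 1.19(1 - x*/710) = 0.0142·15.3, giving x* = 710·(1 - 0.183) = 580.
From dy/dt = 0: 0.000906·580 - 0.251 = 0.0158z*, so z* = 0.275/0.0158 = 17.4.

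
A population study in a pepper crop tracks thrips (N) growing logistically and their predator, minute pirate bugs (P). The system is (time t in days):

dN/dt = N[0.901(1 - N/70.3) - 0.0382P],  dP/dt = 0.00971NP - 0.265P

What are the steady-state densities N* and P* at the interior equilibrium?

N* ≈ 27.3, P* ≈ 14.4

From dP/dt = 0 with P > 0: 0.00971N* = 0.265, so N* = 27.3.
Substitute into dN/dt = 0: 0.901(1 - 27.3/70.3) = 0.0382P*.
The bracket is 0.612, giving P* = 0.551/0.0382 = 14.4.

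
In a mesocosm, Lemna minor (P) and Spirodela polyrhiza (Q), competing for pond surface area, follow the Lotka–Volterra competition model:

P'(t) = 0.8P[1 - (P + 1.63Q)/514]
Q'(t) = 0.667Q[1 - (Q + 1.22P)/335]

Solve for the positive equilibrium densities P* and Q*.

P* ≈ 32.4, Q* ≈ 295

Setting both brackets to zero gives the nullclines P + 1.63Q = 514 and 1.22P + Q = 335.
Substituting Q = 335 - 1.22P into the first: P(1 - 1.63·1.22) = 514 - 1.63·335.
So P* = -32/-0.989 = 32.4, and then Q* = 335 - 1.22·32.4 = 295.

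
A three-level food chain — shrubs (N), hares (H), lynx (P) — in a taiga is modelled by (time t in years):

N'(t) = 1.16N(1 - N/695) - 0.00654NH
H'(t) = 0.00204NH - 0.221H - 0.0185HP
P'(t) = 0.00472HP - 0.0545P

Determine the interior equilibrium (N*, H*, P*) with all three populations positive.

N* ≈ 650, H* ≈ 11.5, P* ≈ 59.7

From dP/dt = 0: 0.00472H* = 0.0545, so H* = 11.5.
From dN/dt = 0: 1.16(1 - N*/695) = 0.00654·11.5, giving N* = 695·(1 - 0.0651) = 650.
From dH/dt = 0: 0.00204·650 - 0.221 = 0.0185P*, so P* = 1.1/0.0185 = 59.7.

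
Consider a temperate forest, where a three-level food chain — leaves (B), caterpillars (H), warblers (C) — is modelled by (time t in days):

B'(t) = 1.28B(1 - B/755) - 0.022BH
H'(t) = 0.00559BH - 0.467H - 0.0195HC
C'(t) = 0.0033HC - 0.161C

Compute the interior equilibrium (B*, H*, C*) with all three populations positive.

From dC/dt = 0: 0.0033H* = 0.161, so H* = 48.8.
From dB/dt = 0: 1.28(1 - B*/755) = 0.022·48.8, giving B* = 755·(1 - 0.839) = 122.
From dH/dt = 0: 0.00559·122 - 0.467 = 0.0195C*, so C* = 0.214/0.0195 = 11.

B* ≈ 122, H* ≈ 48.8, C* ≈ 11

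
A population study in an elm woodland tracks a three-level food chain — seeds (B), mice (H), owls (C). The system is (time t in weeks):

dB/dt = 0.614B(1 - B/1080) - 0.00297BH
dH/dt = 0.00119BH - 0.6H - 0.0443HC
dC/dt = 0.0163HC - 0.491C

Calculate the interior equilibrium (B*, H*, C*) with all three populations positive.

B* ≈ 923, H* ≈ 30.1, C* ≈ 11.2

From dC/dt = 0: 0.0163H* = 0.491, so H* = 30.1.
From dB/dt = 0: 0.614(1 - B*/1080) = 0.00297·30.1, giving B* = 1080·(1 - 0.146) = 923.
From dH/dt = 0: 0.00119·923 - 0.6 = 0.0443C*, so C* = 0.498/0.0443 = 11.2.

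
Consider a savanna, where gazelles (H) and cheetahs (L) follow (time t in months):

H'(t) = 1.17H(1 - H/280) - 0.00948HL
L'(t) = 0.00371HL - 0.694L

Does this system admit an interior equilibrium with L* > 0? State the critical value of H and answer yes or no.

The predator equation gives dL/dt > 0 only when H > 0.694/0.00371 = 187.
Without the predator, H → K = 280. Since 280 > 187, the predator can invade and persist.

Threshold H = 187; K > 187, so yes, the predator persists.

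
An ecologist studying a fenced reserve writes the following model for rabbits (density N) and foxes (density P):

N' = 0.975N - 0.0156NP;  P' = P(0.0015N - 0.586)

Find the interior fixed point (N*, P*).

Set dP/dt = 0 with P > 0: 0.0015N - 0.586 = 0, so N* = 0.586/0.0015 = 391.
Set dN/dt = 0 with N > 0: 0.975 - 0.0156P = 0, so P* = 0.975/0.0156 = 62.5.

N* ≈ 391, P* ≈ 62.5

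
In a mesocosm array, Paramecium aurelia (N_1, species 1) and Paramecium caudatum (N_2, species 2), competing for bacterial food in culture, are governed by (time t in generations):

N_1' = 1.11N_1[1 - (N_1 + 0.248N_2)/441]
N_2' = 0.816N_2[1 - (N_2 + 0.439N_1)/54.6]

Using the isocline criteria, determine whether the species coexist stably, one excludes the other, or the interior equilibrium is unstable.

Compare the nullcline intercepts: K1/α12 = 441/0.248 = 1780 > K2 = 54.6; K2/α21 = 54.6/0.439 = 124 < K1 = 441.
Since the inequalities point opposite ways, species 1 can invade but species 2 cannot.

species 1 excludes species 2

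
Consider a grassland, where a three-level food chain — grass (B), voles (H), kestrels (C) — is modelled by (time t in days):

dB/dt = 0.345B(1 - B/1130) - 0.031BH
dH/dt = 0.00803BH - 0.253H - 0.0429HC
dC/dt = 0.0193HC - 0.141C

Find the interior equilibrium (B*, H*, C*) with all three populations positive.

From dC/dt = 0: 0.0193H* = 0.141, so H* = 7.31.
From dB/dt = 0: 0.345(1 - B*/1130) = 0.031·7.31, giving B* = 1130·(1 - 0.656) = 388.
From dH/dt = 0: 0.00803·388 - 0.253 = 0.0429C*, so C* = 2.86/0.0429 = 66.8.

B* ≈ 388, H* ≈ 7.31, C* ≈ 66.8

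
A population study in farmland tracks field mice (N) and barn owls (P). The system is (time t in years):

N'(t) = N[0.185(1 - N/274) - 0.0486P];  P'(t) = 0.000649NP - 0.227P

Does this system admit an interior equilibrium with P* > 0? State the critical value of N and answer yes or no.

The predator equation gives dP/dt > 0 only when N > 0.227/0.000649 = 350.
Without the predator, N → K = 274. Since 274 < 350, the predator cannot invade.

Threshold N = 350; K < 350, so no, the predator goes extinct.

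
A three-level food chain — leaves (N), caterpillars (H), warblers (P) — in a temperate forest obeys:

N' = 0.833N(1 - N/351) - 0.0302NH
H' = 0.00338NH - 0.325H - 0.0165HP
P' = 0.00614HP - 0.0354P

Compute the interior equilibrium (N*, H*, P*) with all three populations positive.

N* ≈ 278, H* ≈ 5.77, P* ≈ 37.2

From dP/dt = 0: 0.00614H* = 0.0354, so H* = 5.77.
From dN/dt = 0: 0.833(1 - N*/351) = 0.0302·5.77, giving N* = 351·(1 - 0.209) = 278.
From dH/dt = 0: 0.00338·278 - 0.325 = 0.0165P*, so P* = 0.613/0.0165 = 37.2.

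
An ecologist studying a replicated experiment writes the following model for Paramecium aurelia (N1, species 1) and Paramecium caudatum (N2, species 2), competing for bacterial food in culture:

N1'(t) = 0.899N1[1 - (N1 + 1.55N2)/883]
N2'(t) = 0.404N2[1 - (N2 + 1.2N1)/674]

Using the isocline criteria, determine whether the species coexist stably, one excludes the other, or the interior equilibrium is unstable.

Compare the nullcline intercepts: K1/α12 = 883/1.55 = 570 < K2 = 674; K2/α21 = 674/1.2 = 562 < K1 = 883.
Since both are reversed, neither can invade when rare; the interior point is a saddle.

unstable coexistence (outcome depends on initial conditions)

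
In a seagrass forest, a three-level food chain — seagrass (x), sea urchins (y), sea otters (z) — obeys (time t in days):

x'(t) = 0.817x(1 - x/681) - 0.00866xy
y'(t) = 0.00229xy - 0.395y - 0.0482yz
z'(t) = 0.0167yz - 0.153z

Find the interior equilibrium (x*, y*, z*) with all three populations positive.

From dz/dt = 0: 0.0167y* = 0.153, so y* = 9.16.
From dx/dt = 0: 0.817(1 - x*/681) = 0.00866·9.16, giving x* = 681·(1 - 0.0971) = 615.
From dy/dt = 0: 0.00229·615 - 0.395 = 0.0482z*, so z* = 1.01/0.0482 = 21.

x* ≈ 615, y* ≈ 9.16, z* ≈ 21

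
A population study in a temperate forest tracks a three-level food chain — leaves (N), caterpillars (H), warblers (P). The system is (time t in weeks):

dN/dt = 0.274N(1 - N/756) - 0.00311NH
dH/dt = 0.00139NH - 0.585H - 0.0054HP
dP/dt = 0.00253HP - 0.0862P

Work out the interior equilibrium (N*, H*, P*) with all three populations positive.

From dP/dt = 0: 0.00253H* = 0.0862, so H* = 34.1.
From dN/dt = 0: 0.274(1 - N*/756) = 0.00311·34.1, giving N* = 756·(1 - 0.387) = 464.
From dH/dt = 0: 0.00139·464 - 0.585 = 0.0054P*, so P* = 0.0595/0.0054 = 11.

N* ≈ 464, H* ≈ 34.1, P* ≈ 11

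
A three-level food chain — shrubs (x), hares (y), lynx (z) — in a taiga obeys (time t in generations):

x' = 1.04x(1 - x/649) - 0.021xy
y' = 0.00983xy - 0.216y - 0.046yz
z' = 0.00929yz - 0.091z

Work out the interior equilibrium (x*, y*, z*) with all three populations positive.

From dz/dt = 0: 0.00929y* = 0.091, so y* = 9.8.
From dx/dt = 0: 1.04(1 - x*/649) = 0.021·9.8, giving x* = 649·(1 - 0.198) = 521.
From dy/dt = 0: 0.00983·521 - 0.216 = 0.046z*, so z* = 4.9/0.046 = 107.

x* ≈ 521, y* ≈ 9.8, z* ≈ 107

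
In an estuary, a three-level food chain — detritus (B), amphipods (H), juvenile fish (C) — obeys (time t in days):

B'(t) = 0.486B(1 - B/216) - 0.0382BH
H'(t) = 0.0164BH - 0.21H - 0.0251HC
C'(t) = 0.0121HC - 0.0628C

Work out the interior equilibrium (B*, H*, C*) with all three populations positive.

B* ≈ 128, H* ≈ 5.19, C* ≈ 75.2

From dC/dt = 0: 0.0121H* = 0.0628, so H* = 5.19.
From dB/dt = 0: 0.486(1 - B*/216) = 0.0382·5.19, giving B* = 216·(1 - 0.408) = 128.
From dH/dt = 0: 0.0164·128 - 0.21 = 0.0251C*, so C* = 1.89/0.0251 = 75.2.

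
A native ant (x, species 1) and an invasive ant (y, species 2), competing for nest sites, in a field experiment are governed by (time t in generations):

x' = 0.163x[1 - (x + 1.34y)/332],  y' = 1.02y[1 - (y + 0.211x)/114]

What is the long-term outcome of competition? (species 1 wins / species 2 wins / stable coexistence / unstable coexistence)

stable coexistence

Compare the nullcline intercepts: K1/α12 = 332/1.34 = 248 > K2 = 114; K2/α21 = 114/0.211 = 540 > K1 = 332.
Since both inequalities hold, each species can invade when rare, so the interior equilibrium is stable.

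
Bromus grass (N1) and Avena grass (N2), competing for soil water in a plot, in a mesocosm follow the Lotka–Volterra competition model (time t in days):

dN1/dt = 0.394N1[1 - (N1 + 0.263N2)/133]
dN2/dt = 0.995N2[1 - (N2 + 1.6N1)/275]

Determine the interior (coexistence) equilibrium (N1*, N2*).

N1* ≈ 105, N2* ≈ 107

Setting both brackets to zero gives the nullclines N1 + 0.263N2 = 133 and 1.6N1 + N2 = 275.
Substituting N2 = 275 - 1.6N1 into the first: N1(1 - 0.263·1.6) = 133 - 0.263·275.
So N1* = 60.7/0.579 = 105, and then N2* = 275 - 1.6·105 = 107.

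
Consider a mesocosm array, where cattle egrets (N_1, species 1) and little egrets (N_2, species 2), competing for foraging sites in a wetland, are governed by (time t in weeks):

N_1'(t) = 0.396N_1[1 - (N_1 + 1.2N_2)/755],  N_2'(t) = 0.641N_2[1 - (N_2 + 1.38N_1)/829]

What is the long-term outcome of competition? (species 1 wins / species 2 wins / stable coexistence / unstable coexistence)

unstable coexistence (outcome depends on initial conditions)

Compare the nullcline intercepts: K1/α12 = 755/1.2 = 629 < K2 = 829; K2/α21 = 829/1.38 = 601 < K1 = 755.
Since both are reversed, neither can invade when rare; the interior point is a saddle.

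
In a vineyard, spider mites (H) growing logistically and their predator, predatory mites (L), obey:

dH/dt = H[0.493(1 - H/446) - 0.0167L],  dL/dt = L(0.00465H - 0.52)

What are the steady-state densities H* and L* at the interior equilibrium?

From dL/dt = 0 with L > 0: 0.00465H* = 0.52, so H* = 112.
Substitute into dH/dt = 0: 0.493(1 - 112/446) = 0.0167L*.
The bracket is 0.749, giving L* = 0.369/0.0167 = 22.1.

H* ≈ 112, L* ≈ 22.1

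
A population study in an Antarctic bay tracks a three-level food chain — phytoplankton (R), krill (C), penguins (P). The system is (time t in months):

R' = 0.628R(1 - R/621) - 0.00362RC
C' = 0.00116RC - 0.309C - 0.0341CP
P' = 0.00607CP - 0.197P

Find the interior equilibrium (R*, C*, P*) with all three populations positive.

From dP/dt = 0: 0.00607C* = 0.197, so C* = 32.5.
From dR/dt = 0: 0.628(1 - R*/621) = 0.00362·32.5, giving R* = 621·(1 - 0.187) = 505.
From dC/dt = 0: 0.00116·505 - 0.309 = 0.0341P*, so P* = 0.277/0.0341 = 8.11.

R* ≈ 505, C* ≈ 32.5, P* ≈ 8.11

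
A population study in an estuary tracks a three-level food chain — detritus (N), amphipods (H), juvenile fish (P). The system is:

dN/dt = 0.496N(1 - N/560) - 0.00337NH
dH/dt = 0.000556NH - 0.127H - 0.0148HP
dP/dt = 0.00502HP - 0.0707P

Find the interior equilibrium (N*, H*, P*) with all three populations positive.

From dP/dt = 0: 0.00502H* = 0.0707, so H* = 14.1.
From dN/dt = 0: 0.496(1 - N*/560) = 0.00337·14.1, giving N* = 560·(1 - 0.0957) = 506.
From dH/dt = 0: 0.000556·506 - 0.127 = 0.0148P*, so P* = 0.155/0.0148 = 10.4.

N* ≈ 506, H* ≈ 14.1, P* ≈ 10.4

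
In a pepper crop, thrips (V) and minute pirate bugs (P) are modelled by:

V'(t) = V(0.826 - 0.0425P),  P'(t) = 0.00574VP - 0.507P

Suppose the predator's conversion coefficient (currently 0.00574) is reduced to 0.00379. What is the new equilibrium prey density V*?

At the interior fixed point, setting dP/dt = 0 with P > 0 fixes V* = (predator death rate)/(VP coefficient) — independent of the other coefficients.
With the change, V* = 0.507/0.00379 = 134; it rises from 88.3.

V* ≈ 134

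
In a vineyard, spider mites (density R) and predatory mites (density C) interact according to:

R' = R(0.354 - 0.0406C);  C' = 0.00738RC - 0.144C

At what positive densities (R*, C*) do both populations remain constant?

R* ≈ 19.5, C* ≈ 8.72

Set dC/dt = 0 with C > 0: 0.00738R - 0.144 = 0, so R* = 0.144/0.00738 = 19.5.
Set dR/dt = 0 with R > 0: 0.354 - 0.0406C = 0, so C* = 0.354/0.0406 = 8.72.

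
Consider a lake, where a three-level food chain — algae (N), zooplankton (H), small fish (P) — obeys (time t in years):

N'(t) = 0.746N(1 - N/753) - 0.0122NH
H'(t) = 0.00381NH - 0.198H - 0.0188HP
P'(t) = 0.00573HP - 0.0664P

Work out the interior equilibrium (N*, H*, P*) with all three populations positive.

From dP/dt = 0: 0.00573H* = 0.0664, so H* = 11.6.
From dN/dt = 0: 0.746(1 - N*/753) = 0.0122·11.6, giving N* = 753·(1 - 0.19) = 610.
From dH/dt = 0: 0.00381·610 - 0.198 = 0.0188P*, so P* = 2.13/0.0188 = 113.

N* ≈ 610, H* ≈ 11.6, P* ≈ 113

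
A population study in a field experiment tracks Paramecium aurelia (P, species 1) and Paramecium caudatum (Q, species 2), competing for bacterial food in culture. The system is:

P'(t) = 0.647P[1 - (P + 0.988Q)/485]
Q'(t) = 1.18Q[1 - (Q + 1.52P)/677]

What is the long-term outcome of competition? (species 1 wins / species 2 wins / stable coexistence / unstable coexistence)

Compare the nullcline intercepts: K1/α12 = 485/0.988 = 491 < K2 = 677; K2/α21 = 677/1.52 = 445 < K1 = 485.
Since both are reversed, neither can invade when rare; the interior point is a saddle.

unstable coexistence (outcome depends on initial conditions)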